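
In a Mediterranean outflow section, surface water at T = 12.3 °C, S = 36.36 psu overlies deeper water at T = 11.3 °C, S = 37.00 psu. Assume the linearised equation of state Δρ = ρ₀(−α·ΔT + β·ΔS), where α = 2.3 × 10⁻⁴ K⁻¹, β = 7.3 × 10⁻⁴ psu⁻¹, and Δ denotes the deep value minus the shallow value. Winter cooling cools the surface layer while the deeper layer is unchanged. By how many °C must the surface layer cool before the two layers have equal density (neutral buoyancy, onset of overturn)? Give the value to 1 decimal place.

Neutral buoyancy requires Δρ = 0, i.e. −α(T_deep − T_surf′) + β(S_deep − S_surf) = 0.
T_surf′ = T_deep − (β/α)·ΔS = 11.3 − (7.3 × 10⁻⁴/2.3 × 10⁻⁴)·(+0.64) = 9.269 °C.
Cooling required: 12.3 − (9.269) = 3.031 °C.

3.0 °C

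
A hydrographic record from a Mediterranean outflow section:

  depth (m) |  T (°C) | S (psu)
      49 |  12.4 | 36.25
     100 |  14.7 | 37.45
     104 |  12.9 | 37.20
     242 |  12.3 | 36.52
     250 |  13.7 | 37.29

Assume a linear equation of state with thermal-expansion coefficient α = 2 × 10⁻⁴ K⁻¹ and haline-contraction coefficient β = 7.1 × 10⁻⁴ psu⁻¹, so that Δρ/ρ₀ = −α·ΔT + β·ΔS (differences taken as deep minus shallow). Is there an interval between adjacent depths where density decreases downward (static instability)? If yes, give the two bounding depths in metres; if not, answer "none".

Evaluate Δρ/ρ₀ = −αΔT + βΔS across each adjacent pair:
  49–100 m: −αΔT+βΔS = −(2 × 10⁻⁴)(+2.3)+(7.1 × 10⁻⁴)(+1.20) = 3.9 × 10⁻⁴ → stable
  100–104 m: −αΔT+βΔS = −(2 × 10⁻⁴)(-1.8)+(7.1 × 10⁻⁴)(-0.25) = 1.8 × 10⁻⁴ → stable
  104–242 m: −αΔT+βΔS = −(2 × 10⁻⁴)(-0.6)+(7.1 × 10⁻⁴)(-0.68) = -3.6 × 10⁻⁴ → UNSTABLE
  242–250 m: −αΔT+βΔS = −(2 × 10⁻⁴)(+1.4)+(7.1 × 10⁻⁴)(+0.77) = 2.7 × 10⁻⁴ → stable
The 104–242 m interval has Δρ < 0: lighter water underlies denser water.

104–242 m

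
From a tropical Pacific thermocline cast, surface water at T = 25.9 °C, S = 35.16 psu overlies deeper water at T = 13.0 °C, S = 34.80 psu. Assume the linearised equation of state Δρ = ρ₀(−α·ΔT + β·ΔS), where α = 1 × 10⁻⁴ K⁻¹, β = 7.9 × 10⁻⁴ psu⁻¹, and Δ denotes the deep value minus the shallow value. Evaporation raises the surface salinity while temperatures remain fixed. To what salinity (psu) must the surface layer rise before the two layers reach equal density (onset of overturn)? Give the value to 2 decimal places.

36.43 psu

Neutral buoyancy requires −α(T_deep − T_surf) + β(S_deep − S_surf′) = 0.
S_surf′ = S_deep − (α/β)·ΔT = 34.80 − (1 × 10⁻⁴/7.9 × 10⁻⁴)·(-12.9) = 36.4329 psu.
Increase required: 36.4329 − 35.16 = 1.2729 psu.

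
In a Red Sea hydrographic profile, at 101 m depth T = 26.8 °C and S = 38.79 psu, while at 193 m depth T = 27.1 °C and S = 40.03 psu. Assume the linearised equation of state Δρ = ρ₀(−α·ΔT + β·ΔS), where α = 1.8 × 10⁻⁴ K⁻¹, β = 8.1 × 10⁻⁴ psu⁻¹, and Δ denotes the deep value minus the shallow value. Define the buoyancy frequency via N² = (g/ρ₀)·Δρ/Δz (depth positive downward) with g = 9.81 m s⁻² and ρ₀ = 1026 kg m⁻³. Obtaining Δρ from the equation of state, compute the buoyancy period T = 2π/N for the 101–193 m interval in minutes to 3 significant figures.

ΔT = +0.3 K, ΔS = +1.24 psu (deep − shallow).
Δρ/ρ₀ = −αΔT + βΔS = -5.40 × 10⁻⁵ + 1.0044 × 10⁻³ = 9.504 × 10⁻⁴, so Δρ ≈ 0.9751 kg m⁻³.
N² = (g/ρ₀)·Δρ/Δz = g·(Δρ/ρ₀)/Δz = 9.81 × 9.504 × 10⁻⁴ / 92 = 1.0134 × 10⁻⁴ s⁻².
N = √(1.0134 × 10⁻⁴) = 0.010067 rad s⁻¹ → T = 2π/N = 624.14 s = 10.402 min ≈ 10.4 min.

10.4 min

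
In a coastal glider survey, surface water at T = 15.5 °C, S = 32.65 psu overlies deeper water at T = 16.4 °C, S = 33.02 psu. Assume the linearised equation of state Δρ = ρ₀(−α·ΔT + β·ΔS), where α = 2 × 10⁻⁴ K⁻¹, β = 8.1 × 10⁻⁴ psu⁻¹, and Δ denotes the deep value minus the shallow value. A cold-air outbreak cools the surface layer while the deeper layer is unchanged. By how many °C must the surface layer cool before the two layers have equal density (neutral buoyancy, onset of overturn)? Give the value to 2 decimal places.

0.60 °C

Neutral buoyancy requires Δρ = 0, i.e. −α(T_deep − T_surf′) + β(S_deep − S_surf) = 0.
T_surf′ = T_deep − (β/α)·ΔS = 16.4 − (8.1 × 10⁻⁴/2 × 10⁻⁴)·(+0.37) = 14.9015 °C.
Cooling required: 15.5 − (14.9015) = 0.5985 °C.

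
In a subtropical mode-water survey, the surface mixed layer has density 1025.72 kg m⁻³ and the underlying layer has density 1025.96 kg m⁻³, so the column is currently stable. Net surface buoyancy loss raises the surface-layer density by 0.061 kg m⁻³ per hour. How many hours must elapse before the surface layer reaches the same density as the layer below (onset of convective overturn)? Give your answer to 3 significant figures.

3.93 hours

Density deficit of the surface layer: 1025.96 − 1025.72 = 0.24 kg m⁻³.
Required change = 0.24 / 0.061 = 3.93 hours.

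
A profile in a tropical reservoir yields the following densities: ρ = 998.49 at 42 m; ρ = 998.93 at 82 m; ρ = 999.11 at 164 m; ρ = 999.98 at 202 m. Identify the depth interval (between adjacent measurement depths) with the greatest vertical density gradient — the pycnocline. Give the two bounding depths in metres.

Compute the density gradient over each adjacent pair:
  42–82 m: Δρ/Δz = 0.44/40 = 0.011 kg m⁻⁴
  82–164 m: Δρ/Δz = 0.18/82 = 2.2 × 10⁻³ kg m⁻⁴
  164–202 m: Δρ/Δz = 0.87/38 = 0.023 kg m⁻⁴
The largest gradient is in the 164–202 m interval — the pycnocline.

164–202 m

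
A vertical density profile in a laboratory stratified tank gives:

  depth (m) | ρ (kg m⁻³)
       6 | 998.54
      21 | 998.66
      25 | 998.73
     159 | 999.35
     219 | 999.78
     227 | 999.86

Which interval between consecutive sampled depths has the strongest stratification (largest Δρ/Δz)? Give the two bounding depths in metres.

21–25 m

Compute the density gradient over each adjacent pair:
  6–21 m: Δρ/Δz = 0.12/15 = 8.0 × 10⁻³ kg m⁻⁴
  21–25 m: Δρ/Δz = 0.07/4 = 0.018 kg m⁻⁴
  25–159 m: Δρ/Δz = 0.62/134 = 4.6 × 10⁻³ kg m⁻⁴
  159–219 m: Δρ/Δz = 0.43/60 = 7.2 × 10⁻³ kg m⁻⁴
  219–227 m: Δρ/Δz = 0.08/8 = 0.010 kg m⁻⁴
The largest gradient is in the 21–25 m interval — the pycnocline.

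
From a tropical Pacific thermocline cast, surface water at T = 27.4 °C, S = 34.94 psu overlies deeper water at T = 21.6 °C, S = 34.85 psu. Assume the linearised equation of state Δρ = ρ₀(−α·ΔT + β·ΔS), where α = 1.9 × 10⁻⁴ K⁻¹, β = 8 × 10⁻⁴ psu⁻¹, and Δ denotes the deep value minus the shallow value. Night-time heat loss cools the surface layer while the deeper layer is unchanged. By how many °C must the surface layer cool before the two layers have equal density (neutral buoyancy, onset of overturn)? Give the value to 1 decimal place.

5.4 °C

Neutral buoyancy requires Δρ = 0, i.e. −α(T_deep − T_surf′) + β(S_deep − S_surf) = 0.
T_surf′ = T_deep − (β/α)·ΔS = 21.6 − (8 × 10⁻⁴/1.9 × 10⁻⁴)·(-0.09) = 21.979 °C.
Cooling required: 27.4 − (21.979) = 5.421 °C.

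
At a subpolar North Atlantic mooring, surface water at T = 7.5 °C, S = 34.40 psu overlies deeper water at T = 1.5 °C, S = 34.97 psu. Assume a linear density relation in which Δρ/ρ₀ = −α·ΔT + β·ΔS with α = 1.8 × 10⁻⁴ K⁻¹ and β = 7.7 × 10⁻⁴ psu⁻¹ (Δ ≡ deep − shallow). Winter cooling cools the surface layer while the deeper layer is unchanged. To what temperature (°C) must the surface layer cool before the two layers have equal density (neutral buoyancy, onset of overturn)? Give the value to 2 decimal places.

-0.94 °C

Neutral buoyancy requires Δρ = 0, i.e. −α(T_deep − T_surf′) + β(S_deep − S_surf) = 0.
T_surf′ = T_deep − (β/α)·ΔS = 1.5 − (7.7 × 10⁻⁴/1.8 × 10⁻⁴)·(+0.57) = -0.9383 °C.
Cooling required: 7.5 − (-0.9383) = 8.4383 °C.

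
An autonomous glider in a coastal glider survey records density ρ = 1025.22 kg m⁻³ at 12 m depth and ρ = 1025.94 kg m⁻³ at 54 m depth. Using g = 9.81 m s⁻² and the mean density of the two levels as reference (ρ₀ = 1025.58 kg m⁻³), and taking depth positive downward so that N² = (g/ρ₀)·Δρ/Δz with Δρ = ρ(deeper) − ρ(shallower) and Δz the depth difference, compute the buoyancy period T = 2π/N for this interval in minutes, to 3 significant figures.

8.18 min

Δρ = 1025.94 − 1025.22 = 0.72 kg m⁻³ over Δz = 54 − 12 = 42 m.
N² = (9.81/1025.58) × (0.72/42) = 1.6398 × 10⁻⁴ s⁻².
N = √(1.6398 × 10⁻⁴) = 0.012805 rad s⁻¹, so T = 2π/N = 490.68 s = 8.1780 min ≈ 8.18 min.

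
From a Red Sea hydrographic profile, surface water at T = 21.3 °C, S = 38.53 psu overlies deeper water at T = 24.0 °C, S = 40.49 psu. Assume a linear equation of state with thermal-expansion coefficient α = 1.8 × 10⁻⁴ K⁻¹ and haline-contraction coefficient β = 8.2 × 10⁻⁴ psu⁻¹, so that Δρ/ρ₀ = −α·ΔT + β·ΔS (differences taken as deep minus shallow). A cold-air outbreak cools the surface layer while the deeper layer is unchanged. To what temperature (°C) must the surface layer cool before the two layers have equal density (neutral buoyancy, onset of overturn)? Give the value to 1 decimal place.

15.1 °C

Neutral buoyancy requires Δρ = 0, i.e. −α(T_deep − T_surf′) + β(S_deep − S_surf) = 0.
T_surf′ = T_deep − (β/α)·ΔS = 24.0 − (8.2 × 10⁻⁴/1.8 × 10⁻⁴)·(+1.96) = 15.071 °C.
Cooling required: 21.3 − (15.071) = 6.229 °C.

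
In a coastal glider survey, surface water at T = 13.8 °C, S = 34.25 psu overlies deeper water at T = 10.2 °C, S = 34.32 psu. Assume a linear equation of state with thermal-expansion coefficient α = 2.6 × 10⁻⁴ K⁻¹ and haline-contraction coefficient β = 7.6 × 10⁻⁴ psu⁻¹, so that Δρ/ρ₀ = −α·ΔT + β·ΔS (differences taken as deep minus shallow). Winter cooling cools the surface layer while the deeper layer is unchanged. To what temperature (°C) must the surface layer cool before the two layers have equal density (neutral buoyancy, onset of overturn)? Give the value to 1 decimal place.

Neutral buoyancy requires Δρ = 0, i.e. −α(T_deep − T_surf′) + β(S_deep − S_surf) = 0.
T_surf′ = T_deep − (β/α)·ΔS = 10.2 − (7.6 × 10⁻⁴/2.6 × 10⁻⁴)·(+0.07) = 9.995 °C.
Cooling required: 13.8 − (9.995) = 3.805 °C.

10.0 °C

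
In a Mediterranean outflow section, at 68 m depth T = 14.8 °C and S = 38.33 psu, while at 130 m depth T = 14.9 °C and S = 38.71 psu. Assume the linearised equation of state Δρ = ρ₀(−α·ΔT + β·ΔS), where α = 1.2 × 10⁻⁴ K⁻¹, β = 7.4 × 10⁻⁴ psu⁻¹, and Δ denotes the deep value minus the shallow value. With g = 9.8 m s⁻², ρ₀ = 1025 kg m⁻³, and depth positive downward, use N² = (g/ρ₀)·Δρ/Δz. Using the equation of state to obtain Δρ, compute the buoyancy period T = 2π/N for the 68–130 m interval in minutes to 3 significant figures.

16.1 min

ΔT = +0.1 K, ΔS = +0.38 psu (deep − shallow).
Δρ/ρ₀ = −αΔT + βΔS = -1.20 × 10⁻⁵ + 2.812 × 10⁻⁴ = 2.692 × 10⁻⁴, so Δρ ≈ 0.2759 kg m⁻³.
N² = (g/ρ₀)·Δρ/Δz = g·(Δρ/ρ₀)/Δz = 9.8 × 2.692 × 10⁻⁴ / 62 = 4.2551 × 10⁻⁵ s⁻².
N = √(4.2551 × 10⁻⁵) = 6.5231 × 10⁻³ rad s⁻¹ → T = 2π/N = 963.22 s = 16.054 min ≈ 16.1 min.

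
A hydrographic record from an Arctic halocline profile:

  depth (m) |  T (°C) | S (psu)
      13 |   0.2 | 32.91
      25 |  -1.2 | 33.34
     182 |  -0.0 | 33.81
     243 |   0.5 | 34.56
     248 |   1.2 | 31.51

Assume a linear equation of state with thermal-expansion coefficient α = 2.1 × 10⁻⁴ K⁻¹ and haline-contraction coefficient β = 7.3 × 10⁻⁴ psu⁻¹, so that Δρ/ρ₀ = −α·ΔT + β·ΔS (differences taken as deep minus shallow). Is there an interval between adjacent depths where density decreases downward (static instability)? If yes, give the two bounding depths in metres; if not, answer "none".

243–248 m

Evaluate Δρ/ρ₀ = −αΔT + βΔS across each adjacent pair:
  13–25 m: −αΔT+βΔS = −(2.1 × 10⁻⁴)(-1.4)+(7.3 × 10⁻⁴)(+0.43) = 6.1 × 10⁻⁴ → stable
  25–182 m: −αΔT+βΔS = −(2.1 × 10⁻⁴)(+1.2)+(7.3 × 10⁻⁴)(+0.47) = 9.1 × 10⁻⁵ → stable
  182–243 m: −αΔT+βΔS = −(2.1 × 10⁻⁴)(+0.5)+(7.3 × 10⁻⁴)(+0.75) = 4.4 × 10⁻⁴ → stable
  243–248 m: −αΔT+βΔS = −(2.1 × 10⁻⁴)(+0.7)+(7.3 × 10⁻⁴)(-3.05) = -2.4 × 10⁻³ → UNSTABLE
The 243–248 m interval has Δρ < 0: lighter water underlies denser water.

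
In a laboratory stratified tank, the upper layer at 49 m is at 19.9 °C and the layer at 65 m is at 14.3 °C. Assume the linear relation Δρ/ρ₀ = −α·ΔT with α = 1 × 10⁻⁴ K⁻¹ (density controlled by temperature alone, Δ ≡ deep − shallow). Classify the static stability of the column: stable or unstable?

stable

ΔT = 14.3 − 19.9 = -5.6 K, so Δρ/ρ₀ = −αΔT = 5.60 × 10⁻⁴.
Δρ/ρ₀ > 0, so Δρ > 0: deeper water is denser → statically stable.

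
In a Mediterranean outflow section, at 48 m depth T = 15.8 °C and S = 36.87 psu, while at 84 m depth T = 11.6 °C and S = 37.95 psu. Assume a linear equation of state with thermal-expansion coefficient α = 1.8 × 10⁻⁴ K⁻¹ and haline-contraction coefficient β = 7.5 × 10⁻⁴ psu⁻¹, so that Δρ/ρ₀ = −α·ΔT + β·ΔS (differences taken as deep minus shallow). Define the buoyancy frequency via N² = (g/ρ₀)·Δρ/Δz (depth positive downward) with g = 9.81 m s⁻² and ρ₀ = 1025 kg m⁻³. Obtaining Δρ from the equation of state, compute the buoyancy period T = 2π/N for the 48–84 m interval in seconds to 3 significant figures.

ΔT = -4.2 K, ΔS = +1.08 psu (deep − shallow).
Δρ/ρ₀ = −αΔT + βΔS = 7.56 × 10⁻⁴ + 8.10 × 10⁻⁴ = 1.566 × 10⁻³, so Δρ ≈ 1.605 kg m⁻³.
N² = (g/ρ₀)·Δρ/Δz = g·(Δρ/ρ₀)/Δz = 9.81 × 1.566 × 10⁻³ / 36 = 4.2674 × 10⁻⁴ s⁻².
N = √(4.2674 × 10⁻⁴) = 0.020658 rad s⁻¹ → T = 2π/N = 304.15 s ≈ 304 s.

304 s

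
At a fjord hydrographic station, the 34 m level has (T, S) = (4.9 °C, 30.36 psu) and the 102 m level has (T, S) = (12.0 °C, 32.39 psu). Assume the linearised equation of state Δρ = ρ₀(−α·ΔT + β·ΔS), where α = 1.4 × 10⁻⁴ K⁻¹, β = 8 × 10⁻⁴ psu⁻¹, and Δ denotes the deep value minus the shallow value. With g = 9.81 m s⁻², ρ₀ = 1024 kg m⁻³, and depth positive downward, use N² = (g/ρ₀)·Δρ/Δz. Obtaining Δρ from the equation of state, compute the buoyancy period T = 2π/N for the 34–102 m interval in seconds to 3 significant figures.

659 s

ΔT = +7.1 K, ΔS = +2.03 psu (deep − shallow).
Δρ/ρ₀ = −αΔT + βΔS = -9.94 × 10⁻⁴ + 1.624 × 10⁻³ = 6.30 × 10⁻⁴, so Δρ ≈ 0.6451 kg m⁻³.
N² = (g/ρ₀)·Δρ/Δz = g·(Δρ/ρ₀)/Δz = 9.81 × 6.30 × 10⁻⁴ / 68 = 9.0887 × 10⁻⁵ s⁻².
N = √(9.0887 × 10⁻⁵) = 9.5335 × 10⁻³ rad s⁻¹ → T = 2π/N = 659.06 s ≈ 659 s.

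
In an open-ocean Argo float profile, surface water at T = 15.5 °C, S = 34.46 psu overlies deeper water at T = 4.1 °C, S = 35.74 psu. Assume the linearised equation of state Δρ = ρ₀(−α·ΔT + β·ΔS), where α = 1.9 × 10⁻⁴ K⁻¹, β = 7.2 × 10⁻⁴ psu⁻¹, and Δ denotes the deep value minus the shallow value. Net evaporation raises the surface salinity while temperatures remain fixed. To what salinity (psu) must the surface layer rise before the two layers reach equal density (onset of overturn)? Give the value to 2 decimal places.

38.75 psu

Neutral buoyancy requires −α(T_deep − T_surf) + β(S_deep − S_surf′) = 0.
S_surf′ = S_deep − (α/β)·ΔT = 35.74 − (1.9 × 10⁻⁴/7.2 × 10⁻⁴)·(-11.4) = 38.7483 psu.
Increase required: 38.7483 − 34.46 = 4.2883 psu.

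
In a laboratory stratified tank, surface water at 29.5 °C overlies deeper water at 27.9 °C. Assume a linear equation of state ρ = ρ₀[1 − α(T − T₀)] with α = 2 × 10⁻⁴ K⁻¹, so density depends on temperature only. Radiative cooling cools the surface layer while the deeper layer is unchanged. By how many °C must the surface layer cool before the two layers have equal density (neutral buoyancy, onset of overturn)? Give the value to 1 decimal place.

1.6 °C

With temperature the only control, equal density requires T_surf′ = T_deep.
T_surf′ = 27.9 °C.
Cooling required: 29.5 − 27.9 = 1.6 °C.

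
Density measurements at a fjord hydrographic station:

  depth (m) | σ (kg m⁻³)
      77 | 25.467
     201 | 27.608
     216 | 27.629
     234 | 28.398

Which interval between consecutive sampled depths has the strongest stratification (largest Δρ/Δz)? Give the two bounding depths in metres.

216–234 m

Compute the density gradient over each adjacent pair:
  77–201 m: Δρ/Δz = 2.141/124 = 0.017 kg m⁻⁴
  201–216 m: Δρ/Δz = 0.021/15 = 1.4 × 10⁻³ kg m⁻⁴
  216–234 m: Δρ/Δz = 0.769/18 = 0.043 kg m⁻⁴
The largest gradient is in the 216–234 m interval — the pycnocline.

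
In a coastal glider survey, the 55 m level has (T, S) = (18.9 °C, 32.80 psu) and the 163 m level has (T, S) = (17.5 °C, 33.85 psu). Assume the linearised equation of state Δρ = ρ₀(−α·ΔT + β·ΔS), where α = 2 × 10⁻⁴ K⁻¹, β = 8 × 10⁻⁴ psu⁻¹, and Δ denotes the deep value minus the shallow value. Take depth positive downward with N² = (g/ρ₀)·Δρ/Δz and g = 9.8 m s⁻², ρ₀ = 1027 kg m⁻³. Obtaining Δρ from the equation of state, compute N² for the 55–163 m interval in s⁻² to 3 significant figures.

ΔT = -1.4 K, ΔS = +1.05 psu (deep − shallow).
Δρ/ρ₀ = −αΔT + βΔS = 2.80 × 10⁻⁴ + 8.40 × 10⁻⁴ = 1.12 × 10⁻³, so Δρ ≈ 1.150 kg m⁻³.
N² = (g/ρ₀)·Δρ/Δz = g·(Δρ/ρ₀)/Δz = 9.8 × 1.12 × 10⁻³ / 108 = 1.0163 × 10⁻⁴ s⁻² ≈ 1.02 × 10⁻⁴ s⁻².

1.02 × 10⁻⁴ s⁻²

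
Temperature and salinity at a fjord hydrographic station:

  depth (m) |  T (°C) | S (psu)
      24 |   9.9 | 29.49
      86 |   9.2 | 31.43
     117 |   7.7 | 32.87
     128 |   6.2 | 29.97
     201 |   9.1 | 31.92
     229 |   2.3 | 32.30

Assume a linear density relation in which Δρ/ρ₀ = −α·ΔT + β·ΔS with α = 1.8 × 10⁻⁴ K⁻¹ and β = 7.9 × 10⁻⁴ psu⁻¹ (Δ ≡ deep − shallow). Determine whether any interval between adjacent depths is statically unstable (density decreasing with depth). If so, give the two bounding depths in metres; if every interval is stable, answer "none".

117–128 m

Evaluate Δρ/ρ₀ = −αΔT + βΔS across each adjacent pair:
  24–86 m: −αΔT+βΔS = −(1.8 × 10⁻⁴)(-0.7)+(7.9 × 10⁻⁴)(+1.94) = 1.7 × 10⁻³ → stable
  86–117 m: −αΔT+βΔS = −(1.8 × 10⁻⁴)(-1.5)+(7.9 × 10⁻⁴)(+1.44) = 1.4 × 10⁻³ → stable
  117–128 m: −αΔT+βΔS = −(1.8 × 10⁻⁴)(-1.5)+(7.9 × 10⁻⁴)(-2.90) = -2.0 × 10⁻³ → UNSTABLE
  128–201 m: −αΔT+βΔS = −(1.8 × 10⁻⁴)(+2.9)+(7.9 × 10⁻⁴)(+1.95) = 1.0 × 10⁻³ → stable
  201–229 m: −αΔT+βΔS = −(1.8 × 10⁻⁴)(-6.8)+(7.9 × 10⁻⁴)(+0.38) = 1.5 × 10⁻³ → stable
The 117–128 m interval has Δρ < 0: lighter water underlies denser water.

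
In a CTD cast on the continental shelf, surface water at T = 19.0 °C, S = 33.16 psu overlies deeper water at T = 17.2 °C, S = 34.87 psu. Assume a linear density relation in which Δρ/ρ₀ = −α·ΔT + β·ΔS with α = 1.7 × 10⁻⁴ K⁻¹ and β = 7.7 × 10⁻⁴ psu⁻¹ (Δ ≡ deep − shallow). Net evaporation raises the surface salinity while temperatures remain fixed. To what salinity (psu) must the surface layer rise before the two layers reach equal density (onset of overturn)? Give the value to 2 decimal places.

35.27 psu

Neutral buoyancy requires −α(T_deep − T_surf) + β(S_deep − S_surf′) = 0.
S_surf′ = S_deep − (α/β)·ΔT = 34.87 − (1.7 × 10⁻⁴/7.7 × 10⁻⁴)·(-1.8) = 35.2674 psu.
Increase required: 35.2674 − 33.16 = 2.1074 psu.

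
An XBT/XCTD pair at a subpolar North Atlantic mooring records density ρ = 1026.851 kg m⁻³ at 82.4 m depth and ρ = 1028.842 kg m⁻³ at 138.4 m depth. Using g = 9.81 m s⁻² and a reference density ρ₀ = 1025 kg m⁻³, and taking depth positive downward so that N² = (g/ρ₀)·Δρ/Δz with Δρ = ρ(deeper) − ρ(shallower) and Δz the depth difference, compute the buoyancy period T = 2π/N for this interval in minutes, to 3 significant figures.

5.68 min

Δρ = 1028.842 − 1026.851 = 1.991 kg m⁻³ over Δz = 138.4 − 82.4 = 56 m.
N² = (9.81/1025) × (1.991/56) = 3.4027 × 10⁻⁴ s⁻².
N = √(3.4027 × 10⁻⁴) = 0.018446 rad s⁻¹, so T = 2π/N = 340.63 s = 5.6772 min ≈ 5.68 min.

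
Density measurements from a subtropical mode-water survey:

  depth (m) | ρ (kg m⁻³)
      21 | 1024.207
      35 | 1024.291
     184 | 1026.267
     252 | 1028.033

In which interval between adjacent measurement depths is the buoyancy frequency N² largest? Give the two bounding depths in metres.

184–252 m

Compute the density gradient over each adjacent pair:
  21–35 m: Δρ/Δz = 0.084/14 = 6.0 × 10⁻³ kg m⁻⁴
  35–184 m: Δρ/Δz = 1.976/149 = 0.013 kg m⁻⁴
  184–252 m: Δρ/Δz = 1.766/68 = 0.026 kg m⁻⁴
The largest gradient is in the 184–252 m interval — the pycnocline.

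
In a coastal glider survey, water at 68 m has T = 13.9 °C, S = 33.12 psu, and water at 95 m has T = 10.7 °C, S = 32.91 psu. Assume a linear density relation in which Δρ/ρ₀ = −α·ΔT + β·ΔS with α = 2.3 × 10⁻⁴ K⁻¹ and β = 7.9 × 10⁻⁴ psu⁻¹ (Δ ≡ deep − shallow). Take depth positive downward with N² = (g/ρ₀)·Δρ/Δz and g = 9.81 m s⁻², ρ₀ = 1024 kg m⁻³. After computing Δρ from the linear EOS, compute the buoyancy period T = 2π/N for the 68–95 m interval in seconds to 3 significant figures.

ΔT = -3.2 K, ΔS = -0.21 psu (deep − shallow).
Δρ/ρ₀ = −αΔT + βΔS = 7.36 × 10⁻⁴ − 1.659 × 10⁻⁴ = 5.701 × 10⁻⁴, so Δρ ≈ 0.5838 kg m⁻³.
N² = (g/ρ₀)·Δρ/Δz = g·(Δρ/ρ₀)/Δz = 9.81 × 5.701 × 10⁻⁴ / 27 = 2.0714 × 10⁻⁴ s⁻².
N = √(2.0714 × 10⁻⁴) = 0.014392 rad s⁻¹ → T = 2π/N = 436.57 s ≈ 437 s.

437 s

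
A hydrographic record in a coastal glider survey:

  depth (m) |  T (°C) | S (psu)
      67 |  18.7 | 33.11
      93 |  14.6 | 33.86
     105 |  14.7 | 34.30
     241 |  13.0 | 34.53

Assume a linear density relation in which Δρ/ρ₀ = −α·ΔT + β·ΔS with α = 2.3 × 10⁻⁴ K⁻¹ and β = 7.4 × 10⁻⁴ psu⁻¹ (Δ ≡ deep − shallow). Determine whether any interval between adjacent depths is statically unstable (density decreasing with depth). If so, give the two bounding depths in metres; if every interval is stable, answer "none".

Evaluate Δρ/ρ₀ = −αΔT + βΔS across each adjacent pair:
  67–93 m: −αΔT+βΔS = −(2.3 × 10⁻⁴)(-4.1)+(7.4 × 10⁻⁴)(+0.75) = 1.5 × 10⁻³ → stable
  93–105 m: −αΔT+βΔS = −(2.3 × 10⁻⁴)(+0.1)+(7.4 × 10⁻⁴)(+0.44) = 3.0 × 10⁻⁴ → stable
  105–241 m: −αΔT+βΔS = −(2.3 × 10⁻⁴)(-1.7)+(7.4 × 10⁻⁴)(+0.23) = 5.6 × 10⁻⁴ → stable
Every interval has Δρ > 0: the column is stably stratified throughout.

none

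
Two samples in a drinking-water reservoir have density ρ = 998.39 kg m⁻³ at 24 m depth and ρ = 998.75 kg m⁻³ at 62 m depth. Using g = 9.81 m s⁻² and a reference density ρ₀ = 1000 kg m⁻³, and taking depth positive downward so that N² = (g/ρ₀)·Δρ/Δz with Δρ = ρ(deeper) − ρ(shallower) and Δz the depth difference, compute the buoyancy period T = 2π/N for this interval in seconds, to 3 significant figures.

Δρ = 998.75 − 998.39 = 0.36 kg m⁻³ over Δz = 62 − 24 = 38 m.
N² = (9.81/1000) × (0.36/38) = 9.2937 × 10⁻⁵ s⁻².
N = √(9.2937 × 10⁻⁵) = 9.6404 × 10⁻³ rad s⁻¹, so T = 2π/N = 651.76 s ≈ 652 s.

652 s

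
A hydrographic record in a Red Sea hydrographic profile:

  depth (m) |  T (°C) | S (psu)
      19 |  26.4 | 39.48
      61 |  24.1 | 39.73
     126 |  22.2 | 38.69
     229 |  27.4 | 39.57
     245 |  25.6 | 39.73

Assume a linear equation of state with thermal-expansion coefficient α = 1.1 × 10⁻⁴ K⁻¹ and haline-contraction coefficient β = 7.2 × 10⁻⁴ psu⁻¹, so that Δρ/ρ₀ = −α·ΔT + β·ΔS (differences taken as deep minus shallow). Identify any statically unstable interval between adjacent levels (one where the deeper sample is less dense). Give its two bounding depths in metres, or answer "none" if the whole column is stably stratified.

Evaluate Δρ/ρ₀ = −αΔT + βΔS across each adjacent pair:
  19–61 m: −αΔT+βΔS = −(1.1 × 10⁻⁴)(-2.3)+(7.2 × 10⁻⁴)(+0.25) = 4.3 × 10⁻⁴ → stable
  61–126 m: −αΔT+βΔS = −(1.1 × 10⁻⁴)(-1.9)+(7.2 × 10⁻⁴)(-1.04) = -5.4 × 10⁻⁴ → UNSTABLE
  126–229 m: −αΔT+βΔS = −(1.1 × 10⁻⁴)(+5.2)+(7.2 × 10⁻⁴)(+0.88) = 6.2 × 10⁻⁵ → stable
  229–245 m: −αΔT+βΔS = −(1.1 × 10⁻⁴)(-1.8)+(7.2 × 10⁻⁴)(+0.16) = 3.1 × 10⁻⁴ → stable
The 61–126 m interval has Δρ < 0: lighter water underlies denser water.

61–126 m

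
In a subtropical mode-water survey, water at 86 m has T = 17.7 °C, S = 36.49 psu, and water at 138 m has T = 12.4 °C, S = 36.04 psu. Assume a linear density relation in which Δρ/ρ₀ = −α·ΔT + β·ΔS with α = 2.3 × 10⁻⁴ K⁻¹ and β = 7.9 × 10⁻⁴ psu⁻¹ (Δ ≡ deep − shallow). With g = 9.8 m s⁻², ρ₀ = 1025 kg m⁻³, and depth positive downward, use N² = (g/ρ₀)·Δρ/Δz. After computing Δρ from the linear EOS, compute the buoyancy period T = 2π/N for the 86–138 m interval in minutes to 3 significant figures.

8.21 min

ΔT = -5.3 K, ΔS = -0.45 psu (deep − shallow).
Δρ/ρ₀ = −αΔT + βΔS = 1.219 × 10⁻³ − 3.555 × 10⁻⁴ = 8.635 × 10⁻⁴, so Δρ ≈ 0.8851 kg m⁻³.
N² = (g/ρ₀)·Δρ/Δz = g·(Δρ/ρ₀)/Δz = 9.8 × 8.635 × 10⁻⁴ / 52 = 1.6274 × 10⁻⁴ s⁻².
N = √(1.6274 × 10⁻⁴) = 0.012757 rad s⁻¹ → T = 2π/N = 492.53 s = 8.2088 min ≈ 8.21 min.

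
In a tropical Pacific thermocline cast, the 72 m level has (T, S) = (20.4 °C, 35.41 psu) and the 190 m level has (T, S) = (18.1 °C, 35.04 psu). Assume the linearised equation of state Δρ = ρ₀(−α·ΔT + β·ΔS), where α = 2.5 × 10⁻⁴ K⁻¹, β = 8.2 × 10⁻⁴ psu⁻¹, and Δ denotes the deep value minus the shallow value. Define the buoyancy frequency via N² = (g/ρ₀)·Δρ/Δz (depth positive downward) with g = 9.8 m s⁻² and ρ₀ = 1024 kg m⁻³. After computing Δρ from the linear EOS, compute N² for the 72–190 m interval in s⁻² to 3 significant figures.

ΔT = -2.3 K, ΔS = -0.37 psu (deep − shallow).
Δρ/ρ₀ = −αΔT + βΔS = 5.75 × 10⁻⁴ − 3.034 × 10⁻⁴ = 2.716 × 10⁻⁴, so Δρ ≈ 0.2781 kg m⁻³.
N² = (g/ρ₀)·Δρ/Δz = g·(Δρ/ρ₀)/Δz = 9.8 × 2.716 × 10⁻⁴ / 118 = 2.2557 × 10⁻⁵ s⁻² ≈ 2.26 × 10⁻⁵ s⁻².

2.26 × 10⁻⁵ s⁻²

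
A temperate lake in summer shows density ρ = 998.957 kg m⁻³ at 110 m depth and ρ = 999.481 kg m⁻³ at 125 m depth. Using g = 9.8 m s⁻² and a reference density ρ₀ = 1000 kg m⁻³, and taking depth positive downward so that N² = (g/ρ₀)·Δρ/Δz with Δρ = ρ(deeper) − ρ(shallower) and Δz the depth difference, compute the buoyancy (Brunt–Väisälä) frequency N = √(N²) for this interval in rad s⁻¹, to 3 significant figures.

Δρ = 999.481 − 998.957 = 0.524 kg m⁻³ over Δz = 125 − 110 = 15 m.
N² = (9.8/1000) × (0.524/15) = 3.4235 × 10⁻⁴ s⁻².
N = √(3.4235 × 10⁻⁴) = 0.018503 rad s⁻¹ ≈ 0.0185 rad s⁻¹.
Since Δρ > 0 the layer is stably stratified.

0.0185 rad s⁻¹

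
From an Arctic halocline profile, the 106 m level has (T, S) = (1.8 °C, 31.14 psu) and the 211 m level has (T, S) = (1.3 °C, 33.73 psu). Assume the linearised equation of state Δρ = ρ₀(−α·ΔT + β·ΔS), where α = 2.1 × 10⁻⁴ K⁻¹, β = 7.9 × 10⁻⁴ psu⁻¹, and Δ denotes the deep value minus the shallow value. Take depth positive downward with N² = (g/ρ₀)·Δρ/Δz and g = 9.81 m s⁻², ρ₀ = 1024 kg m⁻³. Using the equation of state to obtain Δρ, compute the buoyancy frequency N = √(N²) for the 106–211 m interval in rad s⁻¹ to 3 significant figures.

0.0142 rad s⁻¹

ΔT = -0.5 K, ΔS = +2.59 psu (deep − shallow).
Δρ/ρ₀ = −αΔT + βΔS = 1.05 × 10⁻⁴ + 2.0461 × 10⁻³ = 2.1511 × 10⁻³, so Δρ ≈ 2.203 kg m⁻³.
N² = (g/ρ₀)·Δρ/Δz = g·(Δρ/ρ₀)/Δz = 9.81 × 2.1511 × 10⁻³ / 105 = 2.0097 × 10⁻⁴ s⁻².
N = √(2.0097 × 10⁻⁴) = 0.014176 rad s⁻¹ ≈ 0.0142 rad s⁻¹.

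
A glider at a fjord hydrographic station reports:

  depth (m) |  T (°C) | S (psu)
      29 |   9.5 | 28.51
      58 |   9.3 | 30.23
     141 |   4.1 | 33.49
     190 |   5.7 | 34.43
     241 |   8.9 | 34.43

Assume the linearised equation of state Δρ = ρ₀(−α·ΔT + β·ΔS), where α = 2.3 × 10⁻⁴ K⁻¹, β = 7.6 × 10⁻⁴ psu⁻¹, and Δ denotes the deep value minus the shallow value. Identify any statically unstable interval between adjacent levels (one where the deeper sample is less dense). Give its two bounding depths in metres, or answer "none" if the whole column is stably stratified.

190–241 m

Evaluate Δρ/ρ₀ = −αΔT + βΔS across each adjacent pair:
  29–58 m: −αΔT+βΔS = −(2.3 × 10⁻⁴)(-0.2)+(7.6 × 10⁻⁴)(+1.72) = 1.4 × 10⁻³ → stable
  58–141 m: −αΔT+βΔS = −(2.3 × 10⁻⁴)(-5.2)+(7.6 × 10⁻⁴)(+3.26) = 3.7 × 10⁻³ → stable
  141–190 m: −αΔT+βΔS = −(2.3 × 10⁻⁴)(+1.6)+(7.6 × 10⁻⁴)(+0.94) = 3.5 × 10⁻⁴ → stable
  190–241 m: −αΔT+βΔS = −(2.3 × 10⁻⁴)(+3.2)+(7.6 × 10⁻⁴)(+0.00) = -7.4 × 10⁻⁴ → UNSTABLE
The 190–241 m interval has Δρ < 0: lighter water underlies denser water.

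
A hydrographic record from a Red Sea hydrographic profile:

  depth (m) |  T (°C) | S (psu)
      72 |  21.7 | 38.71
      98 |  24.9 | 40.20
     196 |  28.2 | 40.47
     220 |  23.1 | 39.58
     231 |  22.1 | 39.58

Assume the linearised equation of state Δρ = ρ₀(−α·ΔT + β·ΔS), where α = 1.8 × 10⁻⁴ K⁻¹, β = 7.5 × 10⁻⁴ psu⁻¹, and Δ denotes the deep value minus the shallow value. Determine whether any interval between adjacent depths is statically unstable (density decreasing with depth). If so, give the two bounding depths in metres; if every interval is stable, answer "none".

Evaluate Δρ/ρ₀ = −αΔT + βΔS across each adjacent pair:
  72–98 m: −αΔT+βΔS = −(1.8 × 10⁻⁴)(+3.2)+(7.5 × 10⁻⁴)(+1.49) = 5.4 × 10⁻⁴ → stable
  98–196 m: −αΔT+βΔS = −(1.8 × 10⁻⁴)(+3.3)+(7.5 × 10⁻⁴)(+0.27) = -3.9 × 10⁻⁴ → UNSTABLE
  196–220 m: −αΔT+βΔS = −(1.8 × 10⁻⁴)(-5.1)+(7.5 × 10⁻⁴)(-0.89) = 2.5 × 10⁻⁴ → stable
  220–231 m: −αΔT+βΔS = −(1.8 × 10⁻⁴)(-1.0)+(7.5 × 10⁻⁴)(+0.00) = 1.8 × 10⁻⁴ → stable
The 98–196 m interval has Δρ < 0: lighter water underlies denser water.

98–196 m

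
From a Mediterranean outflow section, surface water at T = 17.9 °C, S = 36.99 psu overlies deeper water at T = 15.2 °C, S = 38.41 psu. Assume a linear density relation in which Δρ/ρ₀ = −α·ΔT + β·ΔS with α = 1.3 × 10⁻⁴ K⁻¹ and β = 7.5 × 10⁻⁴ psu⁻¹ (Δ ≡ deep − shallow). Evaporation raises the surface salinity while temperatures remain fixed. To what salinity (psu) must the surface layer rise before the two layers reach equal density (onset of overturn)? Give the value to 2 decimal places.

Neutral buoyancy requires −α(T_deep − T_surf) + β(S_deep − S_surf′) = 0.
S_surf′ = S_deep − (α/β)·ΔT = 38.41 − (1.3 × 10⁻⁴/7.5 × 10⁻⁴)·(-2.7) = 38.8780 psu.
Increase required: 38.8780 − 36.99 = 1.8880 psu.

38.88 psu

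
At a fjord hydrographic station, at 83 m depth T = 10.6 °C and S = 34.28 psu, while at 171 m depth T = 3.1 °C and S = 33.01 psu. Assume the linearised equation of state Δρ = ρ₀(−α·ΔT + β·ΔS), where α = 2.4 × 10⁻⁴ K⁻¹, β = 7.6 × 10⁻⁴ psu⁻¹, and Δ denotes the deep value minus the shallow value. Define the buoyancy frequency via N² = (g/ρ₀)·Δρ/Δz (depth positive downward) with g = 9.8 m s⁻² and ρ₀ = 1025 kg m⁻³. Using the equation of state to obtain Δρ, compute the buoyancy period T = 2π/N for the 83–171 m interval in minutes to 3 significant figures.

ΔT = -7.5 K, ΔS = -1.27 psu (deep − shallow).
Δρ/ρ₀ = −αΔT + βΔS = 1.80 × 10⁻³ − 9.652 × 10⁻⁴ = 8.348 × 10⁻⁴, so Δρ ≈ 0.8557 kg m⁻³.
N² = (g/ρ₀)·Δρ/Δz = g·(Δρ/ρ₀)/Δz = 9.8 × 8.348 × 10⁻⁴ / 88 = 9.2966 × 10⁻⁵ s⁻².
N = √(9.2966 × 10⁻⁵) = 9.6419 × 10⁻³ rad s⁻¹ → T = 2π/N = 651.65 s = 10.861 min ≈ 10.9 min.

10.9 min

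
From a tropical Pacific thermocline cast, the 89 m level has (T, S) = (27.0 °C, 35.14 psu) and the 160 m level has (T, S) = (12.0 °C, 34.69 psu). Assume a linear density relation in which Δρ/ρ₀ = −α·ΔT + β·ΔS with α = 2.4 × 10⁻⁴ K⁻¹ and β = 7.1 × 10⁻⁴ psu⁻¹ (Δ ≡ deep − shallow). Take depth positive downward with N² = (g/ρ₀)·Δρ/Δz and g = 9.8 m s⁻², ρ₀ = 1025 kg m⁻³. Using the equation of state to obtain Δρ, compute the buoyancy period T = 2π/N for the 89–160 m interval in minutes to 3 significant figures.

ΔT = -15.0 K, ΔS = -0.45 psu (deep − shallow).
Δρ/ρ₀ = −αΔT + βΔS = 3.60 × 10⁻³ − 3.195 × 10⁻⁴ = 3.2805 × 10⁻³, so Δρ ≈ 3.363 kg m⁻³.
N² = (g/ρ₀)·Δρ/Δz = g·(Δρ/ρ₀)/Δz = 9.8 × 3.2805 × 10⁻³ / 71 = 4.5280 × 10⁻⁴ s⁻².
N = √(4.5280 × 10⁻⁴) = 0.021279 rad s⁻¹ → T = 2π/N = 295.28 s = 4.9213 min ≈ 4.92 min.

4.92 min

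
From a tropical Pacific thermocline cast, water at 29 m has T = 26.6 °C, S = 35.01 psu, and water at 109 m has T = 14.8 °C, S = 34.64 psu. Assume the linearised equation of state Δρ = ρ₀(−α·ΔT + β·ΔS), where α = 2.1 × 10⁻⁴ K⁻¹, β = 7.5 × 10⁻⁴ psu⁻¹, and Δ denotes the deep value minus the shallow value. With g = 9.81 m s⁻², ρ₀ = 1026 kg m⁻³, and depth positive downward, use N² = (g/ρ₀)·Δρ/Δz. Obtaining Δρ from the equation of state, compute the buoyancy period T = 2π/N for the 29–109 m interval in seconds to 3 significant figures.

382 s

ΔT = -11.8 K, ΔS = -0.37 psu (deep − shallow).
Δρ/ρ₀ = −αΔT + βΔS = 2.478 × 10⁻³ − 2.775 × 10⁻⁴ = 2.2005 × 10⁻³, so Δρ ≈ 2.258 kg m⁻³.
N² = (g/ρ₀)·Δρ/Δz = g·(Δρ/ρ₀)/Δz = 9.81 × 2.2005 × 10⁻³ / 80 = 2.6984 × 10⁻⁴ s⁻².
N = √(2.6984 × 10⁻⁴) = 0.016427 rad s⁻¹ → T = 2π/N = 382.49 s ≈ 382 s.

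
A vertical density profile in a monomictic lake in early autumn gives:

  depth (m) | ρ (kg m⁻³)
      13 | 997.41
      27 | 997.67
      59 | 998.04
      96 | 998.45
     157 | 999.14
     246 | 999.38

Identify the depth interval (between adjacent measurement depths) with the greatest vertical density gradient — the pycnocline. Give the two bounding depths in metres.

13–27 m

Compute the density gradient over each adjacent pair:
  13–27 m: Δρ/Δz = 0.26/14 = 0.019 kg m⁻⁴
  27–59 m: Δρ/Δz = 0.37/32 = 0.012 kg m⁻⁴
  59–96 m: Δρ/Δz = 0.41/37 = 0.011 kg m⁻⁴
  96–157 m: Δρ/Δz = 0.69/61 = 0.011 kg m⁻⁴
  157–246 m: Δρ/Δz = 0.24/89 = 2.7 × 10⁻³ kg m⁻⁴
The largest gradient is in the 13–27 m interval — the pycnocline.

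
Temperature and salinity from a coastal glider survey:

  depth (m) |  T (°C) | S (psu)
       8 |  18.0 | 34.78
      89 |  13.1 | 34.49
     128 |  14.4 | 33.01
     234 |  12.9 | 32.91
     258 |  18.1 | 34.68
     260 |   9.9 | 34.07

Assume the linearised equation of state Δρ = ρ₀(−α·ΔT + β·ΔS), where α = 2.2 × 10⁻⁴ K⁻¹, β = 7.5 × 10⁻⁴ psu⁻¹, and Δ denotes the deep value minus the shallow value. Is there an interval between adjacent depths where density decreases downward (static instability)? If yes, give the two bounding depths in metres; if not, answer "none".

89–128 m

Evaluate Δρ/ρ₀ = −αΔT + βΔS across each adjacent pair:
  8–89 m: −αΔT+βΔS = −(2.2 × 10⁻⁴)(-4.9)+(7.5 × 10⁻⁴)(-0.29) = 8.6 × 10⁻⁴ → stable
  89–128 m: −αΔT+βΔS = −(2.2 × 10⁻⁴)(+1.3)+(7.5 × 10⁻⁴)(-1.48) = -1.4 × 10⁻³ → UNSTABLE
  128–234 m: −αΔT+βΔS = −(2.2 × 10⁻⁴)(-1.5)+(7.5 × 10⁻⁴)(-0.10) = 2.6 × 10⁻⁴ → stable
  234–258 m: −αΔT+βΔS = −(2.2 × 10⁻⁴)(+5.2)+(7.5 × 10⁻⁴)(+1.77) = 1.8 × 10⁻⁴ → stable
  258–260 m: −αΔT+βΔS = −(2.2 × 10⁻⁴)(-8.2)+(7.5 × 10⁻⁴)(-0.61) = 1.3 × 10⁻³ → stable
The 89–128 m interval has Δρ < 0: lighter water underlies denser water.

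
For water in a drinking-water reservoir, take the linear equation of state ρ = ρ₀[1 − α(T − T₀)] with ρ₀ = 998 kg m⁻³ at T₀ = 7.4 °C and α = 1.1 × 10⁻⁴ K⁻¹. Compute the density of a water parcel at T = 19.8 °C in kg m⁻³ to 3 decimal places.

T − T₀ = +12.4 K.
Bracket = 1 − α·(+12.4) = 1 + (-1.364 × 10⁻³) = 0.9986360.
ρ = 998 × 0.9986360 = 996.639 kg m⁻³.

996.639 kg m⁻³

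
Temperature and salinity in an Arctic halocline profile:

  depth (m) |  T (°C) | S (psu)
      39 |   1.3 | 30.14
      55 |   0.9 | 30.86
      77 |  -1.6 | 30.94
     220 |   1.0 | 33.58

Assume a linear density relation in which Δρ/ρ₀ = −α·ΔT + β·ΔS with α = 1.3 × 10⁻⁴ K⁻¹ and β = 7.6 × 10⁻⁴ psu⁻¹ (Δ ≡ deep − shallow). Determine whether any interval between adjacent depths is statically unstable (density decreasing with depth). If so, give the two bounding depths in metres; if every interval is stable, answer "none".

Evaluate Δρ/ρ₀ = −αΔT + βΔS across each adjacent pair:
  39–55 m: −αΔT+βΔS = −(1.3 × 10⁻⁴)(-0.4)+(7.6 × 10⁻⁴)(+0.72) = 6.0 × 10⁻⁴ → stable
  55–77 m: −αΔT+βΔS = −(1.3 × 10⁻⁴)(-2.5)+(7.6 × 10⁻⁴)(+0.08) = 3.9 × 10⁻⁴ → stable
  77–220 m: −αΔT+βΔS = −(1.3 × 10⁻⁴)(+2.6)+(7.6 × 10⁻⁴)(+2.64) = 1.7 × 10⁻³ → stable
Every interval has Δρ > 0: the column is stably stratified throughout.

none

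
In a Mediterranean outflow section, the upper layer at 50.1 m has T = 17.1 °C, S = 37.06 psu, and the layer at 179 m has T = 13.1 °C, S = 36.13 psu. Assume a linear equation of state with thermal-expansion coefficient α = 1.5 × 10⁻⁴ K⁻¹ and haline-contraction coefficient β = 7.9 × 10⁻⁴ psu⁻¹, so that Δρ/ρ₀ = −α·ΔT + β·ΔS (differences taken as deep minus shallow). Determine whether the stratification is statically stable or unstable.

unstable

ΔT = 13.1 − 17.1 = -4.0 K and ΔS = 36.13 − 37.06 = -0.93 psu (deep − shallow).
−αΔT = 6.00 × 10⁻⁴; βΔS = -7.347 × 10⁻⁴; sum Δρ/ρ₀ = -1.347 × 10⁻⁴.
Δρ/ρ₀ < 0, so Δρ < 0: deeper water is lighter → statically unstable; the column would overturn.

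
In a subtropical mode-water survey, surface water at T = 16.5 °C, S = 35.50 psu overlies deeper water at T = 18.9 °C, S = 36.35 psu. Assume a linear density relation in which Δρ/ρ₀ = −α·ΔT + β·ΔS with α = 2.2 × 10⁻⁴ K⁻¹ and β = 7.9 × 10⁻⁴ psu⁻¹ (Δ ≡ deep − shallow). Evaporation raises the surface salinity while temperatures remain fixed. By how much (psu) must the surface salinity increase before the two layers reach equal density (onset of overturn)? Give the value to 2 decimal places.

0.18 psu

Neutral buoyancy requires −α(T_deep − T_surf) + β(S_deep − S_surf′) = 0.
S_surf′ = S_deep − (α/β)·ΔT = 36.35 − (2.2 × 10⁻⁴/7.9 × 10⁻⁴)·(+2.4) = 35.6816 psu.
Increase required: 35.6816 − 35.50 = 0.1816 psu.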